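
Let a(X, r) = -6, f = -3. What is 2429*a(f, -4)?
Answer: -14574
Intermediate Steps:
2429*a(f, -4) = 2429*(-6) = -14574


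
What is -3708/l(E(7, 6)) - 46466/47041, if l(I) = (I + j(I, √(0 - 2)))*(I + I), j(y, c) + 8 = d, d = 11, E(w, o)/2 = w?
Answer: -49136461/5597879 ≈ -8.7777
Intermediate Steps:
E(w, o) = 2*w
j(y, c) = 3 (j(y, c) = -8 + 11 = 3)
l(I) = 2*I*(3 + I) (l(I) = (I + 3)*(I + I) = (3 + I)*(2*I) = 2*I*(3 + I))
-3708/l(E(7, 6)) - 46466/47041 = -3708*1/(28*(3 + 2*7)) - 46466/47041 = -3708*1/(28*(3 + 14)) - 46466*1/47041 = -3708/(2*14*17) - 46466/47041 = -3708/476 - 46466/47041 = -3708*1/476 - 46466/47041 = -927/119 - 46466/47041 = -49136461/5597879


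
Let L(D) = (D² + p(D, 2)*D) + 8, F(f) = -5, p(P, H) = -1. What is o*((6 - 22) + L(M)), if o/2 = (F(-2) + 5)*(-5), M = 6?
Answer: 0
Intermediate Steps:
L(D) = 8 + D² - D (L(D) = (D² - D) + 8 = 8 + D² - D)
o = 0 (o = 2*((-5 + 5)*(-5)) = 2*(0*(-5)) = 2*0 = 0)
o*((6 - 22) + L(M)) = 0*((6 - 22) + (8 + 6² - 1*6)) = 0*(-16 + (8 + 36 - 6)) = 0*(-16 + 38) = 0*22 = 0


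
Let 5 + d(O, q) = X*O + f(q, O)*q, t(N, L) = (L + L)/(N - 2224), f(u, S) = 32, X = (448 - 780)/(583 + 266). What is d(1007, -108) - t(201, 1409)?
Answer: -6618305917/1717527 ≈ -3853.4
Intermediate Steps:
X = -332/849 ≈ -0.39105
t(N, L) = 2*L/(-2224 + N) (t(N, L) = (2*L)/(-2224 + N) = 2*L/(-2224 + N))
d(O, q) = -5 + 32*q - 332*O/849 (d(O, q) = -5 + (-332*O/849 + 32*q) = -5 + (32*q - 332*O/849) = -5 + 32*q - 332*O/849)
d(1007, -108) - t(201, 1409) = (-5 + 32*(-108) - 332/849*1007) - 2*1409/(-2224 + 201) = (-5 - 3456 - 334324/849) - 2*1409/(-2023) = -3272713/849 - 2*1409*(-1)/2023 = -3272713/849 - 1*(-2818/2023) = -3272713/849 + 2818/2023 = -6618305917/1717527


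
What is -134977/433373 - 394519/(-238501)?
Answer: 138781733110/103359893873 ≈ 1.3427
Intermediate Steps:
-134977/433373 - 394519/(-238501) = -134977*1/433373 - 394519*(-1/238501) = -134977/433373 + 394519/238501 = 138781733110/103359893873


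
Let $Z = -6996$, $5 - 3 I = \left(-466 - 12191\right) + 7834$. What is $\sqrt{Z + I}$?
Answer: $\frac{4 i \sqrt{3030}}{3} \approx 73.394 i$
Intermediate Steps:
$I = \frac{4828}{3}$ ($I = \frac{5}{3} - \frac{\left(-466 - 12191\right) + 7834}{3} = \frac{5}{3} - \frac{-12657 + 7834}{3} = \frac{5}{3} - - \frac{4823}{3} = \frac{5}{3} + \frac{4823}{3} = \frac{4828}{3} \approx 1609.3$)
$\sqrt{Z + I} = \sqrt{-6996 + \frac{4828}{3}} = \sqrt{- \frac{16160}{3}} = \frac{4 i \sqrt{3030}}{3}$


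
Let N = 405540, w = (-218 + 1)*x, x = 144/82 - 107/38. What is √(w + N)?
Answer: √984951376546/1558 ≈ 637.00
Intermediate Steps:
x = -1651/1558 (x = 144*(1/82) - 107*1/38 = 72/41 - 107/38 = -1651/1558 ≈ -1.0597)
w = 358267/1558 (w = (-218 + 1)*(-1651/1558) = -217*(-1651/1558) = 358267/1558 ≈ 229.95)
√(w + N) = √(358267/1558 + 405540) = √(632189587/1558) = √984951376546/1558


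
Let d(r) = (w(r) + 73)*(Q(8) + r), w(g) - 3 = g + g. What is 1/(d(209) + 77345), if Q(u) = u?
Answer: 1/184543 ≈ 5.4188e-6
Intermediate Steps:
w(g) = 3 + 2*g (w(g) = 3 + (g + g) = 3 + 2*g)
d(r) = (8 + r)*(76 + 2*r) (d(r) = ((3 + 2*r) + 73)*(8 + r) = (76 + 2*r)*(8 + r) = (8 + r)*(76 + 2*r))
1/(d(209) + 77345) = 1/((608 + 2*209² + 92*209) + 77345) = 1/((608 + 2*43681 + 19228) + 77345) = 1/((608 + 87362 + 19228) + 77345) = 1/(107198 + 77345) = 1/184543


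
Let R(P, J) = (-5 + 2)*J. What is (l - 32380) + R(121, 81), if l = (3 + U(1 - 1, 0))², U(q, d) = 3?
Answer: -32587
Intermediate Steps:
l = 36 (l = (3 + 3)² = 6² = 36)
R(P, J) = -3*J
(l - 32380) + R(121, 81) = (36 - 32380) - 3*81 = -32344 - 243 = -32587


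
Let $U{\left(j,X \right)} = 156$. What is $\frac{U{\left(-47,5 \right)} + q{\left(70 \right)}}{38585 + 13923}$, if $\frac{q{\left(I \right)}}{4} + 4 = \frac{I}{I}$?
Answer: $\frac{36}{13127} \approx 0.0027424$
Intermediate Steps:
$q{\left(I \right)} = -12$ ($q{\left(I \right)} = -16 + 4 \frac{I}{I} = -16 + 4 \cdot 1 = -16 + 4 = -12$)
$\frac{U{\left(-47,5 \right)} + q{\left(70 \right)}}{38585 + 13923} = \frac{156 - 12}{38585 + 13923} = \frac{144}{52508} = 144 \cdot \frac{1}{52508} = \frac{36}{13127}$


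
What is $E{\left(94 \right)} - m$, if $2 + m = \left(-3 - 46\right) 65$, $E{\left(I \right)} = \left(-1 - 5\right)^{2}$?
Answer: $3223$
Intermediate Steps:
$E{\left(I \right)} = 36$ ($E{\left(I \right)} = \left(-6\right)^{2} = 36$)
$m = -3187$ ($m = -2 + \left(-3 - 46\right) 65 = -2 - 3185 = -3187$)
$E{\left(94 \right)} - m = 36 - -3187 = 36 + 3187 = 3223$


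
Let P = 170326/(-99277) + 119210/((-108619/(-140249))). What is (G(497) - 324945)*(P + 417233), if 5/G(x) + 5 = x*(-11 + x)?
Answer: -69056445004028754211318700/372083209778233 ≈ -1.8559e+11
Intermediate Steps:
P = 237114561591648/1540481209 (P = 170326*(-1/99277) + 119210/((-108619*(-1/140249))) = -170326/99277 + 119210/(108619/140249) = -170326/99277 + 119210*(140249/108619) = -170326/99277 + 2388440470/15517 = 237114561591648/1540481209 ≈ 1.5392e+5)
G(x) = 5/(-5 + x*(-11 + x))
(G(497) - 324945)*(P + 417233) = (5/(-5 + 497**2 - 11*497) - 324945)*(237114561591648/1540481209 + 417233) = (5/(-5 + 247009 - 5467) - 324945)*(879854157866345/1540481209) = (5/241537 - 324945)*(879854157866345/1540481209) = -78486240460/241537*879854157866345/1540481209 = -69056445004028754211318700/372083209778233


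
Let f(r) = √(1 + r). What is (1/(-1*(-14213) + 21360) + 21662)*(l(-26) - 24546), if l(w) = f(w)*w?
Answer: -18914713798542/35573 - 100175702510*I/35573 ≈ -5.3172e+8 - 2.8161e+6*I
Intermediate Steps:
l(w) = w*√(1 + w) (l(w) = √(1 + w)*w = w*√(1 + w))
(1/(-1*(-14213) + 21360) + 21662)*(l(-26) - 24546) = (1/(-1*(-14213) + 21360) + 21662)*(-26*√(1 - 26) - 24546) = (1/(14213 + 21360) + 21662)*(-130*I - 24546) = (1/35573 + 21662)*(-130*I - 24546) = 770582327*(-24546 - 130*I)/35573 = -18914713798542/35573 - 100175702510*I/35573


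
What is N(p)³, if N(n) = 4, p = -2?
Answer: 64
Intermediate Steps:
N(p)³ = 4³ = 64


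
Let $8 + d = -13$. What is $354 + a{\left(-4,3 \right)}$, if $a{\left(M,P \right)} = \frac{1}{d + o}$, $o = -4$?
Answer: $\frac{8849}{25} \approx 353.96$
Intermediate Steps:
$d = -21$ ($d = -8 - 13 = -21$)
$a{\left(M,P \right)} = - \frac{1}{25}$ ($a{\left(M,P \right)} = \frac{1}{-21 - 4} = \frac{1}{-25} = - \frac{1}{25}$)
$354 + a{\left(-4,3 \right)} = 354 - \frac{1}{25} = \frac{8849}{25}$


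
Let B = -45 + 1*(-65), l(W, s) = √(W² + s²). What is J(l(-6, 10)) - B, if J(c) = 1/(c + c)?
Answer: 110 + √34/136 ≈ 110.04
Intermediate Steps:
J(c) = 1/(2*c)
B = -110 (B = -45 - 65 = -110)
J(l(-6, 10)) - B = 1/(2*(√((-6)² + 10²))) - 1*(-110) = 1/(2*(√(36 + 100))) + 110 = 1/(2*(√136)) + 110 = 1/(2*((2*√34))) + 110 = (√34/68)/2 + 110 = √34/136 + 110 = 110 + √34/136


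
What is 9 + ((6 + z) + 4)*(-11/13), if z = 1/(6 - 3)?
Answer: 10/39 ≈ 0.25641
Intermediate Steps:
z = ⅓ (z = 1/3 = ⅓ ≈ 0.33333)
9 + ((6 + z) + 4)*(-11/13) = 9 + ((6 + ⅓) + 4)*(-11/13) = 9 + (19/3 + 4)*(-11*1/13) = 9 + (31/3)*(-11/13) = 9 - 341/39 = 10/39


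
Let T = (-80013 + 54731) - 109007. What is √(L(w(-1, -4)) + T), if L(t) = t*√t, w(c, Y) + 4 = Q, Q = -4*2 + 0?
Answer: √(-134289 - 24*I*√3) ≈ 0.057 - 366.45*I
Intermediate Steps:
T = -134289 (T = -25282 - 109007 = -134289)
Q = -8 (Q = -8 + 0 = -8)
w(c, Y) = -12 (w(c, Y) = -4 - 8 = -12)
L(t) = t^(3/2)
√(L(w(-1, -4)) + T) = √((-12)^(3/2) - 134289) = √(-24*I*√3 - 134289) = √(-134289 - 24*I*√3)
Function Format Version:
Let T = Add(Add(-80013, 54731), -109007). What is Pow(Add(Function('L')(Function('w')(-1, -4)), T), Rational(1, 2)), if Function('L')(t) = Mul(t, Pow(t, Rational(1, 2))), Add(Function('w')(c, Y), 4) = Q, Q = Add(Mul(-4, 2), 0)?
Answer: Pow(Add(-134289, Mul(-24, I, Pow(3, Rational(1, 2)))), Rational(1, 2)) ≈ Add(0.057, Mul(-366.45, I))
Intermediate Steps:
T = -134289 (T = Add(-25282, -109007) = -134289)
Q = -8 (Q = Add(-8, 0) = -8)
Function('w')(c, Y) = -12 (Function('w')(c, Y) = Add(-4, -8) = -12)
Function('L')(t) = Pow(t, Rational(3, 2))
Pow(Add(Function('L')(Function('w')(-1, -4)), T), Rational(1, 2)) = Pow(Add(Pow(-12, Rational(3, 2)), -134289), Rational(1, 2)) = Pow(Add(Mul(-24, I, Pow(3, Rational(1, 2))), -134289), Rational(1, 2)) = Pow(Add(-134289, Mul(-24, I, Pow(3, Rational(1, 2)))), Rational(1, 2))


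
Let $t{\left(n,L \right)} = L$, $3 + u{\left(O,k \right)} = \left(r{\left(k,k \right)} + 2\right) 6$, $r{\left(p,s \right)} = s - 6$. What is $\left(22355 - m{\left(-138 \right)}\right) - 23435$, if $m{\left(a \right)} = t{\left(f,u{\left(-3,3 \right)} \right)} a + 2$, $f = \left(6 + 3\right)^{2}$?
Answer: $-2324$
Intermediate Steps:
$r{\left(p,s \right)} = -6 + s$ ($r{\left(p,s \right)} = s - 6 = -6 + s$)
$u{\left(O,k \right)} = -27 + 6 k$ ($u{\left(O,k \right)} = -3 + \left(\left(-6 + k\right) + 2\right) 6 = -3 + \left(-4 + k\right) 6 = -3 + \left(-24 + 6 k\right) = -27 + 6 k$)
$f = 81$ ($f = 9^{2} = 81$)
$m{\left(a \right)} = 2 - 9 a$ ($m{\left(a \right)} = \left(-27 + 6 \cdot 3\right) a + 2 = \left(-27 + 18\right) a + 2 = - 9 a + 2 = 2 - 9 a$)
$\left(22355 - m{\left(-138 \right)}\right) - 23435 = \left(22355 - \left(2 - -1242\right)\right) - 23435 = \left(22355 - \left(2 + 1242\right)\right) - 23435 = \left(22355 - 1244\right) - 23435 = 21111 - 23435 = -2324$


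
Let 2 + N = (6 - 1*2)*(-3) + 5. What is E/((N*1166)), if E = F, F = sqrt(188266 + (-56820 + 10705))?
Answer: -sqrt(142151)/10494 ≈ -0.035928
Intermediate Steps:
N = -9 (N = -2 + ((6 - 1*2)*(-3) + 5) = -2 + ((6 - 2)*(-3) + 5) = -2 + (4*(-3) + 5) = -2 + (-12 + 5) = -2 - 7 = -9)
F = sqrt(142151) (F = sqrt(188266 - 46115) = sqrt(142151) ≈ 377.03)
E = sqrt(142151) ≈ 377.03
E/((N*1166)) = sqrt(142151)/((-9*1166)) = sqrt(142151)/(-10494) = sqrt(142151)*(-1/10494) = -sqrt(142151)/10494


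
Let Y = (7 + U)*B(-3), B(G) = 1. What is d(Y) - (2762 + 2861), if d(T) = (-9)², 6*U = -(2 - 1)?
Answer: -5542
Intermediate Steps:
U = -⅙ (U = (-(2 - 1))/6 = (-1*1)/6 = (⅙)*(-1) = -⅙ ≈ -0.16667)
Y = 41/6 (Y = (7 - ⅙)*1 = (41/6)*1 = 41/6 ≈ 6.8333)
d(T) = 81
d(Y) - (2762 + 2861) = 81 - (2762 + 2861) = 81 - 1*5623 = 81 - 5623 = -5542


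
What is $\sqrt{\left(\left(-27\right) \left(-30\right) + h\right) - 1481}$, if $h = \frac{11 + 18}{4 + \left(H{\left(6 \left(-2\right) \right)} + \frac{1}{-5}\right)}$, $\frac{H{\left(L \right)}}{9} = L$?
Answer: $\frac{2 i \sqrt{45553114}}{521} \approx 25.909 i$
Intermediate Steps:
$H{\left(L \right)} = 9 L$
$h = - \frac{145}{521}$ ($h = \frac{11 + 18}{4 + \left(9 \cdot 6 \left(-2\right) + \frac{1}{-5}\right)} = \frac{29}{4 + \left(9 \left(-12\right) - \frac{1}{5}\right)} = \frac{29}{4 - \frac{541}{5}} = \frac{29}{- \frac{521}{5}} = 29 \left(- \frac{5}{521}\right) = - \frac{145}{521} \approx -0.27831$)
$\sqrt{\left(\left(-27\right) \left(-30\right) + h\right) - 1481} = \sqrt{\left(\left(-27\right) \left(-30\right) - \frac{145}{521}\right) - 1481} = \sqrt{\left(810 - \frac{145}{521}\right) - 1481} = \sqrt{\frac{421865}{521} - 1481} = \sqrt{- \frac{349736}{521}} = \frac{2 i \sqrt{45553114}}{521}$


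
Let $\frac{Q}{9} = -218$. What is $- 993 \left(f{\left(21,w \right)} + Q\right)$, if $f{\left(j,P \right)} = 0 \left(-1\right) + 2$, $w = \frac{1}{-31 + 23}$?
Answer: $1946280$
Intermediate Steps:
$Q = -1962$ ($Q = 9 \left(-218\right) = -1962$)
$w = - \frac{1}{8}$ ($w = \frac{1}{-8} = - \frac{1}{8} \approx -0.125$)
$f{\left(j,P \right)} = 2$ ($f{\left(j,P \right)} = 0 + 2 = 2$)
$- 993 \left(f{\left(21,w \right)} + Q\right) = - 993 \left(2 - 1962\right) = \left(-993\right) \left(-1960\right) = 1946280$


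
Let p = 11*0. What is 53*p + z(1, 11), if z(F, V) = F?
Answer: 1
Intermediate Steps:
p = 0
53*p + z(1, 11) = 53*0 + 1 = 0 + 1 = 1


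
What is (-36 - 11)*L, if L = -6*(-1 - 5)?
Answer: -1692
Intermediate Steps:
L = 36 (L = -6*(-6) = 36)
(-36 - 11)*L = (-36 - 11)*36 = -47*36 = -1692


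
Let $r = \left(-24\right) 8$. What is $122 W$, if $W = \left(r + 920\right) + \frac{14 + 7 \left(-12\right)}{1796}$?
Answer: $\frac{39876249}{449} \approx 88811.0$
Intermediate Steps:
$r = -192$
$W = \frac{653709}{898}$ ($W = \left(-192 + 920\right) + \frac{14 + 7 \left(-12\right)}{1796} = 728 + \left(14 - 84\right) \frac{1}{1796} = 728 - \frac{35}{898} = \frac{653709}{898} \approx 727.96$)
$122 W = 122 \cdot \frac{653709}{898} = \frac{39876249}{449}$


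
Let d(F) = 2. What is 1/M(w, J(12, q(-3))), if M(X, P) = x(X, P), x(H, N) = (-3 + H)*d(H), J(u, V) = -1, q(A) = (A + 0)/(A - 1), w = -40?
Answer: -1/86 ≈ -0.011628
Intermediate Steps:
q(A) = A/(-1 + A)
x(H, N) = -6 + 2*H (x(H, N) = (-3 + H)*2 = -6 + 2*H)
M(X, P) = -6 + 2*X
1/M(w, J(12, q(-3))) = 1/(-6 + 2*(-40)) = 1/(-6 - 80) = 1/(-86) = -1/86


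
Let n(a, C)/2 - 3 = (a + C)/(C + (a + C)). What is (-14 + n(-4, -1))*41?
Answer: -779/3 ≈ -259.67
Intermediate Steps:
n(a, C) = 6 + 2*(C + a)/(a + 2*C) (n(a, C) = 6 + 2*((a + C)/(C + (a + C))) = 6 + 2*((C + a)/(C + (C + a))) = 6 + 2*((C + a)/(a + 2*C)) = 6 + 2*(C + a)/(a + 2*C))
(-14 + n(-4, -1))*41 = (-14 + 2*(4*(-4) + 7*(-1))/(-4 + 2*(-1)))*41 = (-14 + 2*(-16 - 7)/(-4 - 2))*41 = (-14 + 2*(-23)/(-6))*41 = (-14 + 2*(-⅙)*(-23))*41 = (-14 + 23/3)*41 = -19/3*41 = -779/3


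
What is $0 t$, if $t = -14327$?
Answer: $0$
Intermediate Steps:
$0 t = 0 \left(-14327\right) = 0$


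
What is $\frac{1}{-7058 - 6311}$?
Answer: $- \frac{1}{13369} \approx -7.48 \cdot 10^{-5}$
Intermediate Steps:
$\frac{1}{-7058 - 6311} = \frac{1}{-13369} = - \frac{1}{13369}$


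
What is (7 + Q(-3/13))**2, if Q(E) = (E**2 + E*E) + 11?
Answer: 9363600/28561 ≈ 327.85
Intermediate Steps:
Q(E) = 11 + 2*E**2 (Q(E) = (E**2 + E**2) + 11 = 2*E**2 + 11 = 11 + 2*E**2)
(7 + Q(-3/13))**2 = (7 + (11 + 2*(-3/13)**2))**2 = (7 + (11 + 2*(9/169)))**2 = (7 + (11 + 18/169))**2 = (7 + 1877/169)**2 = (3060/169)**2 = 9363600/28561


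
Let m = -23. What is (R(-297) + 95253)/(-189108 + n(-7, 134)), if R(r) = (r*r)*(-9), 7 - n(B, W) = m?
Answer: 116438/31513 ≈ 3.6949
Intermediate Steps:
n(B, W) = 30 (n(B, W) = 7 - 1*(-23) = 7 + 23 = 30)
R(r) = -9*r² (R(r) = r²*(-9) = -9*r²)
(R(-297) + 95253)/(-189108 + n(-7, 134)) = (-9*(-297)² + 95253)/(-189108 + 30) = (-9*88209 + 95253)/(-189078) = (-793881 + 95253)*(-1/189078) = -698628*(-1/189078) = 116438/31513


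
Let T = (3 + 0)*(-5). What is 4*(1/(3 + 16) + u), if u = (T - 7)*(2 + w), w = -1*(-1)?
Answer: -5012/19 ≈ -263.79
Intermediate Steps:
w = 1
T = -15 (T = 3*(-5) = -15)
u = -66 (u = (-15 - 7)*(2 + 1) = -22*3 = -66)
4*(1/(3 + 16) + u) = 4*(1/(3 + 16) - 66) = 4*(1/19 - 66) = 4*(-1253/19) = -5012/19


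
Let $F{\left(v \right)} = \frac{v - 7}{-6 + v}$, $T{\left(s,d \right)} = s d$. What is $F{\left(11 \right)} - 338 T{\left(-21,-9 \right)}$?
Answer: $- \frac{319406}{5} \approx -63881.0$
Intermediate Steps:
$T{\left(s,d \right)} = d s$
$F{\left(v \right)} = \frac{-7 + v}{-6 + v}$
$F{\left(11 \right)} - 338 T{\left(-21,-9 \right)} = \frac{-7 + 11}{-6 + 11} - 338 \left(\left(-9\right) \left(-21\right)\right) = \frac{1}{5} \cdot 4 - 63882 = \frac{4}{5} - 63882 = - \frac{319406}{5}$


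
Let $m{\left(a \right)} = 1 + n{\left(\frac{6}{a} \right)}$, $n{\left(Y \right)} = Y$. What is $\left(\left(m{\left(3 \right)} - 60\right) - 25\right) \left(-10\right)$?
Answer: $820$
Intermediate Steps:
$m{\left(a \right)} = 1 + \frac{6}{a}$
$\left(\left(m{\left(3 \right)} - 60\right) - 25\right) \left(-10\right) = \left(\left(\frac{6 + 3}{3} - 60\right) - 25\right) \left(-10\right) = \left(\left(\frac{1}{3} \cdot 9 - 60\right) - 25\right) \left(-10\right) = \left(\left(3 - 60\right) - 25\right) \left(-10\right) = \left(-57 - 25\right) \left(-10\right) = \left(-82\right) \left(-10\right) = 820$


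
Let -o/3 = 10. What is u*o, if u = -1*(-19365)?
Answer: -580950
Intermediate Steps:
u = 19365
o = -30 (o = -3*10 = -30)
u*o = 19365*(-30) = -580950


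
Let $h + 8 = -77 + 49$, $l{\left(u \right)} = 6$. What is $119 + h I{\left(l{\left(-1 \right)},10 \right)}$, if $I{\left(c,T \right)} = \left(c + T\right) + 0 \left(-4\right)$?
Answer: $-457$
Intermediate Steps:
$h = -36$ ($h = -8 + \left(-77 + 49\right) = -8 - 28 = -36$)
$I{\left(c,T \right)} = T + c$ ($I{\left(c,T \right)} = \left(T + c\right) + 0 = T + c$)
$119 + h I{\left(l{\left(-1 \right)},10 \right)} = 119 - 36 \left(10 + 6\right) = 119 - 576 = -457$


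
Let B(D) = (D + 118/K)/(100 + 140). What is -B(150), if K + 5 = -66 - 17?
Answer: -6541/10560 ≈ -0.61941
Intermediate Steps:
K = -88 (K = -5 + (-66 - 17) = -5 - 83 = -88)
B(D) = -59/10560 + D/240 (B(D) = (D + 118/(-88))/(100 + 140) = (D + 118*(-1/88))/240 = (D - 59/44)*(1/240) = (-59/44 + D)*(1/240) = -59/10560 + D/240)
-B(150) = -(-59/10560 + (1/240)*150) = -(-59/10560 + 5/8) = -1*6541/10560 = -6541/10560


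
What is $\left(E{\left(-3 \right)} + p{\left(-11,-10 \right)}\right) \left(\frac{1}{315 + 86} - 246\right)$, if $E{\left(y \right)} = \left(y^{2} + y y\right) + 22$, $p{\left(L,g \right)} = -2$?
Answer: $- \frac{3748510}{401} \approx -9347.9$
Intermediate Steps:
$E{\left(y \right)} = 22 + 2 y^{2}$ ($E{\left(y \right)} = \left(y^{2} + y^{2}\right) + 22 = 2 y^{2} + 22 = 22 + 2 y^{2}$)
$\left(E{\left(-3 \right)} + p{\left(-11,-10 \right)}\right) \left(\frac{1}{315 + 86} - 246\right) = \left(\left(22 + 2 \left(-3\right)^{2}\right) - 2\right) \left(\frac{1}{315 + 86} - 246\right) = \left(\left(22 + 2 \cdot 9\right) - 2\right) \left(\frac{1}{401} - 246\right) = \left(\left(22 + 18\right) - 2\right) \left(\frac{1}{401} - 246\right) = \left(40 - 2\right) \left(- \frac{98645}{401}\right) = 38 \left(- \frac{98645}{401}\right) = - \frac{3748510}{401}$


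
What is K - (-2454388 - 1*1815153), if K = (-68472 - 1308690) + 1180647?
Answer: 4073026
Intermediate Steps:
K = -196515 (K = -1377162 + 1180647 = -196515)
K - (-2454388 - 1*1815153) = -196515 - (-2454388 - 1*1815153) = -196515 - (-2454388 - 1815153) = -196515 - 1*(-4269541) = -196515 + 4269541 = 4073026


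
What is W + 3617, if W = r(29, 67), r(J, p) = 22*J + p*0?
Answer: 4255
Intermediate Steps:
r(J, p) = 22*J (r(J, p) = 22*J + 0 = 22*J)
W = 638 (W = 22*29 = 638)
W + 3617 = 638 + 3617 = 4255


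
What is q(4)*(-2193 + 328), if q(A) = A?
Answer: -7460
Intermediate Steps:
q(4)*(-2193 + 328) = 4*(-2193 + 328) = 4*(-1865) = -7460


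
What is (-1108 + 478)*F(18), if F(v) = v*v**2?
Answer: -3674160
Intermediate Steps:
F(v) = v**3
(-1108 + 478)*F(18) = (-1108 + 478)*18**3 = -630*5832 = -3674160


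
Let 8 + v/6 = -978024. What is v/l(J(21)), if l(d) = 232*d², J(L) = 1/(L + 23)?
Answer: -1420102464/29 ≈ -4.8969e+7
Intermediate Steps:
v = -5868192 (v = -48 + 6*(-978024) = -48 - 5868144 = -5868192)
J(L) = 1/(23 + L)
v/l(J(21)) = -5868192*(23 + 21)²/232 = -5868192/(232*(1/44)²) = -5868192/(232*(1/1936)) = -5868192/29/242 = -5868192*242/29 = -1420102464/29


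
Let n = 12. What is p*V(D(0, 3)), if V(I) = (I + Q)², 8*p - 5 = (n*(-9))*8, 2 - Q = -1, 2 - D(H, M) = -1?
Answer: -7731/2 ≈ -3865.5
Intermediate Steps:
D(H, M) = 3 (D(H, M) = 2 - 1*(-1) = 2 + 1 = 3)
Q = 3 (Q = 2 - 1*(-1) = 2 + 1 = 3)
p = -859/8 (p = 5/8 + ((12*(-9))*8)/8 = 5/8 + (-108*8)/8 = 5/8 + (⅛)*(-864) = 5/8 - 108 = -859/8 ≈ -107.38)
V(I) = (3 + I)² (V(I) = (I + 3)² = (3 + I)²)
p*V(D(0, 3)) = -859*(3 + 3)²/8 = -859/8*6² = -859/8*36 = -7731/2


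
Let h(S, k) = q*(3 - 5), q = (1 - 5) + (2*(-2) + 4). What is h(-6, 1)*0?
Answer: 0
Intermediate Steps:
q = -4 (q = -4 + (-4 + 4) = -4 + 0 = -4)
h(S, k) = 8 (h(S, k) = -4*(3 - 5) = -4*(-2) = 8)
h(-6, 1)*0 = 8*0 = 0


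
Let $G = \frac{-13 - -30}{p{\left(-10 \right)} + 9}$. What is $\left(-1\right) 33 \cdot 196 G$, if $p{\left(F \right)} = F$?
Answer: $109956$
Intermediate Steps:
$G = -17$ ($G = \frac{-13 - -30}{-10 + 9} = \frac{-13 + \left(-14 + 44\right)}{-1} = \left(-13 + 30\right) \left(-1\right) = 17 \left(-1\right) = -17$)
$\left(-1\right) 33 \cdot 196 G = \left(-1\right) 33 \cdot 196 \left(-17\right) = \left(-33\right) 196 \left(-17\right) = \left(-6468\right) \left(-17\right) = 109956$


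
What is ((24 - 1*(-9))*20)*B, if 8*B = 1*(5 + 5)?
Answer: 825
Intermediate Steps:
B = 5/4 (B = (1*(5 + 5))/8 = (1*10)/8 = (⅛)*10 = 5/4 ≈ 1.2500)
((24 - 1*(-9))*20)*B = ((24 - 1*(-9))*20)*(5/4) = ((24 + 9)*20)*(5/4) = (33*20)*(5/4) = 660*(5/4) = 825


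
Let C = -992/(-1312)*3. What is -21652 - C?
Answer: -887825/41 ≈ -21654.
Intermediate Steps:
C = 93/41 (C = -992*(-1/1312)*3 = (31/41)*3 = 93/41 ≈ 2.2683)
-21652 - C = -21652 - 1*93/41 = -21652 - 93/41 = -887825/41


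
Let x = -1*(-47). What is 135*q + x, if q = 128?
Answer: 17327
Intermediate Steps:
x = 47
135*q + x = 135*128 + 47 = 17280 + 47 = 17327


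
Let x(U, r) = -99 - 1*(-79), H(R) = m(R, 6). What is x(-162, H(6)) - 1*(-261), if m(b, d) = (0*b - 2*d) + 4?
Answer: 241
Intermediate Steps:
m(b, d) = 4 - 2*d (m(b, d) = (0 - 2*d) + 4 = -2*d + 4 = 4 - 2*d)
H(R) = -8 (H(R) = 4 - 2*6 = 4 - 12 = -8)
x(U, r) = -20 (x(U, r) = -99 + 79 = -20)
x(-162, H(6)) - 1*(-261) = -20 - 1*(-261) = -20 + 261 = 241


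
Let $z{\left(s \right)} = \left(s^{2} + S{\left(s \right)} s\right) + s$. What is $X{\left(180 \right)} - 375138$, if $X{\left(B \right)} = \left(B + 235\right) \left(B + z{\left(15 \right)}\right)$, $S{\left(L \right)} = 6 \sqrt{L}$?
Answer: $-200838 + 37350 \sqrt{15} \approx -56182.0$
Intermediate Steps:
$z{\left(s \right)} = s + s^{2} + 6 s^{\frac{3}{2}}$ ($z{\left(s \right)} = \left(s^{2} + 6 \sqrt{s} s\right) + s = \left(s^{2} + 6 s^{\frac{3}{2}}\right) + s = s + s^{2} + 6 s^{\frac{3}{2}}$)
$X{\left(B \right)} = \left(235 + B\right) \left(240 + B + 90 \sqrt{15}\right)$ ($X{\left(B \right)} = \left(B + 235\right) \left(B + 15 \left(1 + 15 + 6 \sqrt{15}\right)\right) = \left(235 + B\right) \left(B + 15 \left(16 + 6 \sqrt{15}\right)\right) = \left(235 + B\right) \left(B + \left(240 + 90 \sqrt{15}\right)\right) = \left(235 + B\right) \left(240 + B + 90 \sqrt{15}\right)$)
$X{\left(180 \right)} - 375138 = \left(56400 + 180^{2} + 475 \cdot 180 + 21150 \sqrt{15} + 90 \cdot 180 \sqrt{15}\right) - 375138 = \left(56400 + 32400 + 85500 + 21150 \sqrt{15} + 16200 \sqrt{15}\right) - 375138 = \left(174300 + 37350 \sqrt{15}\right) - 375138 = -200838 + 37350 \sqrt{15}$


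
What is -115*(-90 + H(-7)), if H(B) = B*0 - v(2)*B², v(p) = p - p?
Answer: 10350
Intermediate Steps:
v(p) = 0
H(B) = 0 (H(B) = B*0 - 0*B² = 0 - 1*0 = 0 + 0 = 0)
-115*(-90 + H(-7)) = -115*(-90 + 0) = -115*(-90) = 10350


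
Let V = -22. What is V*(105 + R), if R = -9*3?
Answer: -1716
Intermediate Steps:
R = -27
V*(105 + R) = -22*(105 - 27) = -22*78 = -1716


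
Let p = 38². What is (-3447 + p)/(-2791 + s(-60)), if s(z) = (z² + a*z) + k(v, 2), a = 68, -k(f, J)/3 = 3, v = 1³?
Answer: 2003/3280 ≈ 0.61067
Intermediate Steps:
p = 1444
v = 1
k(f, J) = -9 (k(f, J) = -3*3 = -9)
s(z) = -9 + z² + 68*z (s(z) = (z² + 68*z) - 9 = -9 + z² + 68*z)
(-3447 + p)/(-2791 + s(-60)) = (-3447 + 1444)/(-2791 + (-9 + (-60)² + 68*(-60))) = -2003/(-2791 + (-9 + 3600 - 4080)) = -2003/(-2791 - 489) = -2003/(-3280) = -2003*(-1/3280) = 2003/3280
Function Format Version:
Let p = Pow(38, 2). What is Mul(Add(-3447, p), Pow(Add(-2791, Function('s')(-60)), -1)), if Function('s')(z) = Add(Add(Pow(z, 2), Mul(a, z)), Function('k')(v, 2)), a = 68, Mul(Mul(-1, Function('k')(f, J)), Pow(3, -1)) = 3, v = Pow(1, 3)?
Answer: Rational(2003, 3280) ≈ 0.61067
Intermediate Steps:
p = 1444
v = 1
Function('k')(f, J) = -9 (Function('k')(f, J) = Mul(-3, 3) = -9)
Function('s')(z) = Add(-9, Pow(z, 2), Mul(68, z)) (Function('s')(z) = Add(Add(Pow(z, 2), Mul(68, z)), -9) = Add(-9, Pow(z, 2), Mul(68, z)))
Mul(Add(-3447, p), Pow(Add(-2791, Function('s')(-60)), -1)) = Mul(Add(-3447, 1444), Pow(Add(-2791, Add(-9, Pow(-60, 2), Mul(68, -60))), -1)) = Mul(-2003, Pow(Add(-2791, Add(-9, 3600, -4080)), -1)) = Mul(-2003, Pow(Add(-2791, -489), -1)) = Mul(-2003, Pow(-3280, -1)) = Mul(-2003, Rational(-1, 3280)) = Rational(2003, 3280)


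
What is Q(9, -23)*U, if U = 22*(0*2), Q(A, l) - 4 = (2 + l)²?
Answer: 0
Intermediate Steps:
Q(A, l) = 4 + (2 + l)²
U = 0 (U = 22*0 = 0)
Q(9, -23)*U = (4 + (2 - 23)²)*0 = (4 + (-21)²)*0 = (4 + 441)*0 = 445*0 = 0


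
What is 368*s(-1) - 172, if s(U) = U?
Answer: -540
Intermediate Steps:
368*s(-1) - 172 = 368*(-1) - 172 = -368 - 172 = -540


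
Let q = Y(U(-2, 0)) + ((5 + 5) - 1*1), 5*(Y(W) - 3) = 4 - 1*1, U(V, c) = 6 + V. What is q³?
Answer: 250047/125 ≈ 2000.4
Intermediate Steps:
Y(W) = 18/5 (Y(W) = 3 + (4 - 1*1)/5 = 3 + (4 - 1)/5 = 3 + (⅕)*3 = 3 + ⅗ = 18/5)
q = 63/5 (q = 18/5 + ((5 + 5) - 1*1) = 18/5 + (10 - 1) = 18/5 + 9 = 63/5 ≈ 12.600)
q³ = (63/5)³ = 250047/125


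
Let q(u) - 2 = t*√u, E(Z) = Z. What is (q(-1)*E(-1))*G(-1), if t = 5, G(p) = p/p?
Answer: -2 - 5*I ≈ -2.0 - 5.0*I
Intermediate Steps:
G(p) = 1
q(u) = 2 + 5*√u
(q(-1)*E(-1))*G(-1) = ((2 + 5*√(-1))*(-1))*1 = ((2 + 5*I)*(-1))*1 = (-2 - 5*I)*1 = -2 - 5*I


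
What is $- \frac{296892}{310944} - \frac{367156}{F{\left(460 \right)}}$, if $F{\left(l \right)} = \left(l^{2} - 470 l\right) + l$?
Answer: $\frac{2352829633}{26818920} \approx 87.73$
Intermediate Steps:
$F{\left(l \right)} = l^{2} - 469 l$
$- \frac{296892}{310944} - \frac{367156}{F{\left(460 \right)}} = - \frac{296892}{310944} - \frac{367156}{460 \left(-469 + 460\right)} = \left(-296892\right) \frac{1}{310944} - \frac{367156}{460 \left(-9\right)} = - \frac{24741}{25912} - \frac{367156}{-4140} = - \frac{24741}{25912} - - \frac{91789}{1035} = - \frac{24741}{25912} + \frac{91789}{1035} = \frac{2352829633}{26818920}$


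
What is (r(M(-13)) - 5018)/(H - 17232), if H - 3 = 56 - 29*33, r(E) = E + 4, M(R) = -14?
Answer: 2514/9065 ≈ 0.27733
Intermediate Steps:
r(E) = 4 + E
H = -898 (H = 3 + (56 - 29*33) = 3 + (56 - 957) = 3 - 901 = -898)
(r(M(-13)) - 5018)/(H - 17232) = ((4 - 14) - 5018)/(-898 - 17232) = (-10 - 5018)/(-18130) = -5028*(-1/18130) = 2514/9065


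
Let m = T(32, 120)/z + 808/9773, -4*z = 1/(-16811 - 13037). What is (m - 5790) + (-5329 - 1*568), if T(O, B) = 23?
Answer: 26722598125/9773 ≈ 2.7343e+6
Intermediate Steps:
z = 1/119392 (z = -1/(4*(-16811 - 13037)) = -¼/(-29848) = -¼*(-1/29848) = 1/119392 ≈ 8.3758e-6)
m = 26836815176/9773 (m = 23/(1/119392) + 808/9773 = 23*119392 + 808*(1/9773) = 2746016 + 808/9773 = 26836815176/9773 ≈ 2.7460e+6)
(m - 5790) + (-5329 - 1*568) = (26836815176/9773 - 5790) + (-5329 - 1*568) = 26780229506/9773 + (-5329 - 568) = 26780229506/9773 - 5897 = 26722598125/9773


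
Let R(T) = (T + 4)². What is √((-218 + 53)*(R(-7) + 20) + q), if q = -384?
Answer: I*√5169 ≈ 71.896*I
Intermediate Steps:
R(T) = (4 + T)²
√((-218 + 53)*(R(-7) + 20) + q) = √((-218 + 53)*((4 - 7)² + 20) - 384) = √(-165*((-3)² + 20) - 384) = √(-165*(9 + 20) - 384) = √(-165*29 - 384) = √(-4785 - 384) = √(-5169) = I*√5169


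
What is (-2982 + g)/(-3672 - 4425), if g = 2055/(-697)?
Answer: 693503/1881203 ≈ 0.36865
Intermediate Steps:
g = -2055/697 (g = 2055*(-1/697) = -2055/697 ≈ -2.9483)
(-2982 + g)/(-3672 - 4425) = (-2982 - 2055/697)/(-3672 - 4425) = -2080509/697/(-8097) = -2080509/697*(-1/8097) = 693503/1881203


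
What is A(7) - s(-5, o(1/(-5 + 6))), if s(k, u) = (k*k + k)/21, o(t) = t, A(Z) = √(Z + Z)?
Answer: -20/21 + √14 ≈ 2.7893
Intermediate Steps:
A(Z) = √2*√Z (A(Z) = √(2*Z) = √2*√Z)
s(k, u) = k/21 + k²/21 (s(k, u) = (k² + k)*(1/21) = (k + k²)*(1/21) = k/21 + k²/21)
A(7) - s(-5, o(1/(-5 + 6))) = √2*√7 - (-5)*(1 - 5)/21 = √14 - (-5)*(-4)/21 = √14 - 1*20/21 = √14 - 20/21 = -20/21 + √14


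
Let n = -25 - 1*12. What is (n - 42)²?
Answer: 6241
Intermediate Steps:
n = -37 (n = -25 - 12 = -37)
(n - 42)² = (-37 - 42)² = (-79)² = 6241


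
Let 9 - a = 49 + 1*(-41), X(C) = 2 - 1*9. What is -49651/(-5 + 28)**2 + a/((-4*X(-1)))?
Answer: -1389699/14812 ≈ -93.823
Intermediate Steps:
X(C) = -7 (X(C) = 2 - 9 = -7)
a = 1 (a = 9 - (49 + 1*(-41)) = 9 - (49 - 41) = 9 - 1*8 = 9 - 8 = 1)
-49651/(-5 + 28)**2 + a/((-4*X(-1))) = -49651/(-5 + 28)**2 + 1/(-4*(-7)) = -49651/(23**2) + 1/28 = -49651/529 + 1*(1/28) = -49651*1/529 + 1/28 = -49651/529 + 1/28 = -1389699/14812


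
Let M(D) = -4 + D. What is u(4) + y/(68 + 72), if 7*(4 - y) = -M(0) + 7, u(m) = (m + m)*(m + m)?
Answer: 62737/980 ≈ 64.017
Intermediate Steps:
u(m) = 4*m² (u(m) = (2*m)*(2*m) = 4*m²)
y = 17/7 (y = 4 - (-(-4 + 0) + 7)/7 = 4 - (-1*(-4) + 7)/7 = 4 - (4 + 7)/7 = 4 - ⅐*11 = 4 - 11/7 = 17/7 ≈ 2.4286)
u(4) + y/(68 + 72) = 4*4² + (17/7)/(68 + 72) = 4*16 + (17/7)/140 = 64 + (1/140)*(17/7) = 64 + 17/980 = 62737/980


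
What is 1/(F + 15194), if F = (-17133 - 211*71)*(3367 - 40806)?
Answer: 1/1202331240 ≈ 8.3172e-10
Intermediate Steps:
F = 1202316046 (F = (-17133 - 14981)*(-37439) = -32114*(-37439) = 1202316046)
1/(F + 15194) = 1/(1202316046 + 15194) = 1/1202331240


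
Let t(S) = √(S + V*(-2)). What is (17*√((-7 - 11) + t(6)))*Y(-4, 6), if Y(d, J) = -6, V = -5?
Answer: -102*I*√14 ≈ -381.65*I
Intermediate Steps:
t(S) = √(10 + S) (t(S) = √(S - 5*(-2)) = √(S + 10) = √(10 + S))
(17*√((-7 - 11) + t(6)))*Y(-4, 6) = (17*√((-7 - 11) + √(10 + 6)))*(-6) = (17*√(-18 + √16))*(-6) = (17*√(-18 + 4))*(-6) = (17*√(-14))*(-6) = (17*(I*√14))*(-6) = (17*I*√14)*(-6) = -102*I*√14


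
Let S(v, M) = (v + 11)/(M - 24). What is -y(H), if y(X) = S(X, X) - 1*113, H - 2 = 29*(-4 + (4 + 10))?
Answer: 29981/268 ≈ 111.87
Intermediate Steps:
S(v, M) = (11 + v)/(-24 + M)
H = 292 (H = 2 + 29*(-4 + (4 + 10)) = 2 + 29*(-4 + 14) = 2 + 29*10 = 2 + 290 = 292)
y(X) = -113 + (11 + X)/(-24 + X) (y(X) = (11 + X)/(-24 + X) - 1*113 = (11 + X)/(-24 + X) - 113 = -113 + (11 + X)/(-24 + X))
-y(H) = -7*(389 - 16*292)/(-24 + 292) = -7*(389 - 4672)/268 = -7*(-4283)/268 = -1*(-29981/268) = 29981/268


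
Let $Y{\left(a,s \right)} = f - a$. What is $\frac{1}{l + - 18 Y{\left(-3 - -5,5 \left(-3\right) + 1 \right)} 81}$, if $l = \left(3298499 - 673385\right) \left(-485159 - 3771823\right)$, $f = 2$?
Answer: $- \frac{1}{11175063045948} \approx -8.9485 \cdot 10^{-14}$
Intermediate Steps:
$Y{\left(a,s \right)} = 2 - a$
$l = -11175063045948$ ($l = 2625114 \left(-4256982\right) = -11175063045948$)
$\frac{1}{l + - 18 Y{\left(-3 - -5,5 \left(-3\right) + 1 \right)} 81} = \frac{1}{-11175063045948 + - 18 \left(2 - \left(-3 - -5\right)\right) 81} = \frac{1}{-11175063045948 + - 18 \left(2 - \left(-3 + 5\right)\right) 81} = \frac{1}{-11175063045948 + - 18 \left(2 - 2\right) 81} = \frac{1}{-11175063045948 + \left(-18\right) 0 \cdot 81} = \frac{1}{-11175063045948 + 0 \cdot 81} = \frac{1}{-11175063045948 + 0} = \frac{1}{-11175063045948} = - \frac{1}{11175063045948}$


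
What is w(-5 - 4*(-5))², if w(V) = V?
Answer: 225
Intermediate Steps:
w(-5 - 4*(-5))² = (-5 - 4*(-5))² = (-5 + 20)² = 15² = 225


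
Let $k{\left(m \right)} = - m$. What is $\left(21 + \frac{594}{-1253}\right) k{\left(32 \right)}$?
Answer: $- \frac{823008}{1253} \approx -656.83$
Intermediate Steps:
$\left(21 + \frac{594}{-1253}\right) k{\left(32 \right)} = \left(21 + \frac{594}{-1253}\right) \left(\left(-1\right) 32\right) = \left(21 + 594 \left(- \frac{1}{1253}\right)\right) \left(-32\right) = \left(21 - \frac{594}{1253}\right) \left(-32\right) = \frac{25719}{1253} \left(-32\right) = - \frac{823008}{1253}$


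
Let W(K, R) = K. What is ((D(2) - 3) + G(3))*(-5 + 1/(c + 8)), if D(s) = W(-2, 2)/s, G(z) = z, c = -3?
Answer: 24/5 ≈ 4.8000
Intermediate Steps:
D(s) = -2/s
((D(2) - 3) + G(3))*(-5 + 1/(c + 8)) = ((-2/2 - 3) + 3)*(-5 + 1/(-3 + 8)) = ((-2*1/2 - 3) + 3)*(-5 + 1/5) = ((-1 - 3) + 3)*(-5 + 1/5) = (-4 + 3)*(-24/5) = -1*(-24/5) = 24/5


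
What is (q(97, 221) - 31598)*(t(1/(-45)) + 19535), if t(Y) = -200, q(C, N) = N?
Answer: -606674295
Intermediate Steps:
(q(97, 221) - 31598)*(t(1/(-45)) + 19535) = (221 - 31598)*(-200 + 19535) = -31377*19335 = -606674295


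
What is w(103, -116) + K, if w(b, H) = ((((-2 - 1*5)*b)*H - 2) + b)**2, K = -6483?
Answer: 7011878686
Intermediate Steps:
w(b, H) = (-2 + b - 7*H*b)**2 (w(b, H) = ((((-2 - 5)*b)*H - 2) + b)**2 = (((-7*b)*H - 2) + b)**2 = ((-7*H*b - 2) + b)**2 = ((-2 - 7*H*b) + b)**2 = (-2 + b - 7*H*b)**2)
w(103, -116) + K = (2 - 1*103 + 7*(-116)*103)**2 - 6483 = (2 - 103 - 83636)**2 - 6483 = (-83737)**2 - 6483 = 7011885169 - 6483 = 7011878686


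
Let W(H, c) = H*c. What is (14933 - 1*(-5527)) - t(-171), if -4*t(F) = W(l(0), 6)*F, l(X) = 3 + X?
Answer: 39381/2 ≈ 19691.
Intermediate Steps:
t(F) = -9*F/2 (t(F) = -(3 + 0)*6*F/4 = -3*6*F/4 = -9*F/2)
(14933 - 1*(-5527)) - t(-171) = (14933 - 1*(-5527)) - (-9)*(-171)/2 = (14933 + 5527) - 1*1539/2 = 20460 - 1539/2 = 39381/2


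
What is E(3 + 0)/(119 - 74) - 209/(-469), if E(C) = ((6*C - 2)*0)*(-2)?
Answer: 209/469 ≈ 0.44563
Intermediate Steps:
E(C) = 0 (E(C) = ((-2 + 6*C)*0)*(-2) = 0*(-2) = 0)
E(3 + 0)/(119 - 74) - 209/(-469) = 0/(119 - 74) - 209/(-469) = 0/45 - 209*(-1/469) = 0*(1/45) + 209/469 = 0 + 209/469 = 209/469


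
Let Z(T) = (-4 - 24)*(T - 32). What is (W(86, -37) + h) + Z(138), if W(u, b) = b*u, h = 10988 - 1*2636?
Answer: 2202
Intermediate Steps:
h = 8352 (h = 10988 - 2636 = 8352)
Z(T) = 896 - 28*T (Z(T) = -28*(-32 + T) = 896 - 28*T)
(W(86, -37) + h) + Z(138) = (-37*86 + 8352) + (896 - 28*138) = (-3182 + 8352) + (896 - 3864) = 5170 - 2968 = 2202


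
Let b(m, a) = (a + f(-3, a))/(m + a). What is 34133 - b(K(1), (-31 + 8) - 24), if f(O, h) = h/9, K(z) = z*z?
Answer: 7065296/207 ≈ 34132.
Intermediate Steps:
K(z) = z**2
f(O, h) = h/9 (f(O, h) = h*(1/9) = h/9)
b(m, a) = 10*a/(9*(a + m)) (b(m, a) = (a + a/9)/(m + a) = (10*a/9)/(a + m) = 10*a/(9*(a + m)))
34133 - b(K(1), (-31 + 8) - 24) = 34133 - 10*((-31 + 8) - 24)/(9*(((-31 + 8) - 24) + 1**2)) = 34133 - 10*(-23 - 24)/(9*((-23 - 24) + 1)) = 34133 - 10*(-47)/(9*(-47 + 1)) = 34133 - 10*(-47)/(9*(-46)) = 34133 - 10*(-47)*(-1)/(9*46) = 34133 - 1*235/207 = 34133 - 235/207 = 7065296/207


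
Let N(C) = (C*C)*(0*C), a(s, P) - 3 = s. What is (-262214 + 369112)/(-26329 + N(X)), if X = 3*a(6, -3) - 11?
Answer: -946/233 ≈ -4.0601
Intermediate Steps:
a(s, P) = 3 + s
X = 16 (X = 3*(3 + 6) - 11 = 3*9 - 11 = 27 - 11 = 16)
N(C) = 0 (N(C) = C²*0 = 0)
(-262214 + 369112)/(-26329 + N(X)) = (-262214 + 369112)/(-26329 + 0) = 106898/(-26329) = 106898*(-1/26329) = -946/233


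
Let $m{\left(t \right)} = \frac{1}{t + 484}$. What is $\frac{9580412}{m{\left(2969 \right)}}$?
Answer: $33081162636$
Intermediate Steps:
$m{\left(t \right)} = \frac{1}{484 + t}$
$\frac{9580412}{m{\left(2969 \right)}} = \frac{9580412}{\frac{1}{484 + 2969}} = \frac{9580412}{\frac{1}{3453}} = 9580412 \frac{1}{\frac{1}{3453}} = 9580412 \cdot 3453 = 33081162636$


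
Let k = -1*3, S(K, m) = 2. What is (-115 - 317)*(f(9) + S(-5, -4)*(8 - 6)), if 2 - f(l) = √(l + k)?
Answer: -2592 + 432*√6 ≈ -1533.8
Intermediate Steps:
k = -3
f(l) = 2 - √(-3 + l) (f(l) = 2 - √(l - 3) = 2 - √(-3 + l))
(-115 - 317)*(f(9) + S(-5, -4)*(8 - 6)) = (-115 - 317)*((2 - √(-3 + 9)) + 2*(8 - 6)) = -432*((2 - √6) + 2*2) = -432*((2 - √6) + 4) = -432*(6 - √6) = -2592 + 432*√6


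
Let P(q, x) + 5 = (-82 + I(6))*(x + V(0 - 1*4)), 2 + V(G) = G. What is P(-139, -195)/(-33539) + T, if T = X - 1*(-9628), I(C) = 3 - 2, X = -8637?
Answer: 33220873/33539 ≈ 990.51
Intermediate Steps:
V(G) = -2 + G
I(C) = 1
P(q, x) = 481 - 81*x (P(q, x) = -5 + (-82 + 1)*(x + (-2 + (0 - 1*4))) = -5 - 81*(x + (-2 + (0 - 4))) = -5 - 81*(x + (-2 - 4)) = -5 - 81*(x - 6) = -5 - 81*(-6 + x) = -5 + (486 - 81*x) = 481 - 81*x)
T = 991 (T = -8637 - 1*(-9628) = -8637 + 9628 = 991)
P(-139, -195)/(-33539) + T = (481 - 81*(-195))/(-33539) + 991 = (481 + 15795)*(-1/33539) + 991 = 16276*(-1/33539) + 991 = -16276/33539 + 991 = 33220873/33539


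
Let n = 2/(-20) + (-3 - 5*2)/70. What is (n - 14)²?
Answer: 10000/49 ≈ 204.08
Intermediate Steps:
n = -2/7 (n = 2*(-1/20) + (-3 - 10)*(1/70) = -⅒ - 13*1/70 = -⅒ - 13/70 = -2/7 ≈ -0.28571)
(n - 14)² = (-2/7 - 14)² = (-100/7)² = 10000/49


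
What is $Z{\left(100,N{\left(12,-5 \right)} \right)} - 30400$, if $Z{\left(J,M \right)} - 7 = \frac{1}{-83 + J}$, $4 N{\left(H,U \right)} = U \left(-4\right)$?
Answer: $- \frac{516680}{17} \approx -30393.0$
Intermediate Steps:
$N{\left(H,U \right)} = - U$ ($N{\left(H,U \right)} = \frac{U \left(-4\right)}{4} = \frac{\left(-4\right) U}{4} = - U$)
$Z{\left(J,M \right)} = 7 + \frac{1}{-83 + J}$
$Z{\left(100,N{\left(12,-5 \right)} \right)} - 30400 = \frac{-580 + 7 \cdot 100}{-83 + 100} - 30400 = \frac{-580 + 700}{17} - 30400 = \frac{1}{17} \cdot 120 - 30400 = \frac{120}{17} - 30400 = - \frac{516680}{17}$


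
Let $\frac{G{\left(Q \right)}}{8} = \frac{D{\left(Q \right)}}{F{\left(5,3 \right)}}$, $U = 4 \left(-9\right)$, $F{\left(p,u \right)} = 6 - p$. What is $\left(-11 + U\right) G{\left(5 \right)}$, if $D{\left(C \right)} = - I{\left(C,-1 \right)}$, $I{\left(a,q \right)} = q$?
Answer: $-376$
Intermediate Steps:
$U = -36$
$D{\left(C \right)} = 1$ ($D{\left(C \right)} = \left(-1\right) \left(-1\right) = 1$)
$G{\left(Q \right)} = 8$ ($G{\left(Q \right)} = 8 \cdot 1 \frac{1}{6 - 5} = 8 \cdot 1 \cdot 1^{-1} = 8 \cdot 1 \cdot 1 = 8 \cdot 1 = 8$)
$\left(-11 + U\right) G{\left(5 \right)} = \left(-11 - 36\right) 8 = \left(-47\right) 8 = -376$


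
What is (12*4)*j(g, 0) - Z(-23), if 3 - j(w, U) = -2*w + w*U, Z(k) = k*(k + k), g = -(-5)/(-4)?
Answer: -1034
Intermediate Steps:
g = -5/4 (g = -(-5)*(-1)/4 = -1*5/4 = -5/4 ≈ -1.2500)
Z(k) = 2*k**2 (Z(k) = k*(2*k) = 2*k**2)
j(w, U) = 3 + 2*w - U*w (j(w, U) = 3 - (-2*w + w*U) = 3 - (-2*w + U*w) = 3 + (2*w - U*w) = 3 + 2*w - U*w)
(12*4)*j(g, 0) - Z(-23) = (12*4)*(3 + 2*(-5/4) - 1*0*(-5/4)) - 2*(-23)**2 = 48*(3 - 5/2 + 0) - 2*529 = 48*(1/2) - 1*1058 = 24 - 1058 = -1034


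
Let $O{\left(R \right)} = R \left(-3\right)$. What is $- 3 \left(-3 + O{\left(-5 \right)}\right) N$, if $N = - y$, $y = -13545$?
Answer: $-487620$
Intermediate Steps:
$O{\left(R \right)} = - 3 R$
$N = 13545$ ($N = \left(-1\right) \left(-13545\right) = 13545$)
$- 3 \left(-3 + O{\left(-5 \right)}\right) N = - 3 \left(-3 - -15\right) 13545 = - 3 \left(-3 + 15\right) 13545 = \left(-3\right) 12 \cdot 13545 = \left(-36\right) 13545 = -487620$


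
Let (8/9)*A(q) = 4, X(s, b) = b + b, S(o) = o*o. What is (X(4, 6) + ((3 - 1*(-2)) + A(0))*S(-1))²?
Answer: 1849/4 ≈ 462.25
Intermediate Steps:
S(o) = o²
X(s, b) = 2*b
A(q) = 9/2 (A(q) = (9/8)*4 = 9/2)
(X(4, 6) + ((3 - 1*(-2)) + A(0))*S(-1))² = (2*6 + ((3 - 1*(-2)) + 9/2)*(-1)²)² = (12 + ((3 + 2) + 9/2)*1)² = (12 + (5 + 9/2)*1)² = (12 + (19/2)*1)² = (12 + 19/2)² = (43/2)² = 1849/4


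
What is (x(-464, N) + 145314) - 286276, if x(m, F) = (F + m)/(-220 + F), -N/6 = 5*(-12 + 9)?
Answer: -9162343/65 ≈ -1.4096e+5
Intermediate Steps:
N = 90 (N = -30*(-12 + 9) = -30*(-3) = -6*(-15) = 90)
x(m, F) = (F + m)/(-220 + F)
(x(-464, N) + 145314) - 286276 = ((90 - 464)/(-220 + 90) + 145314) - 286276 = (-374/(-130) + 145314) - 286276 = (-1/130*(-374) + 145314) - 286276 = (187/65 + 145314) - 286276 = 9445597/65 - 286276 = -9162343/65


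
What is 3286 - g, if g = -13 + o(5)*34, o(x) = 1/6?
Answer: 9880/3 ≈ 3293.3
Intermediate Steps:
o(x) = ⅙
g = -22/3 (g = -13 + (⅙)*34 = -13 + 17/3 = -22/3 ≈ -7.3333)
3286 - g = 3286 - 1*(-22/3) = 3286 + 22/3 = 9880/3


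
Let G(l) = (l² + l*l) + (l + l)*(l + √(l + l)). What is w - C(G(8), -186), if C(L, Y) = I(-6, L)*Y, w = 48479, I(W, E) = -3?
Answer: 47921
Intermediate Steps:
G(l) = 2*l² + 2*l*(l + √2*√l) (G(l) = (l² + l²) + (2*l)*(l + √(2*l)) = 2*l² + (2*l)*(l + √2*√l) = 2*l² + 2*l*(l + √2*√l))
C(L, Y) = -3*Y
w - C(G(8), -186) = 48479 - (-3)*(-186) = 48479 - 1*558 = 48479 - 558 = 47921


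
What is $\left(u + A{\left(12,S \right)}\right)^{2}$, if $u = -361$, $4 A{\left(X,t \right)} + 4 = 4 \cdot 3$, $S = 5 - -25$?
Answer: $128881$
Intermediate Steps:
$S = 30$ ($S = 5 + 25 = 30$)
$A{\left(X,t \right)} = 2$ ($A{\left(X,t \right)} = -1 + \frac{4 \cdot 3}{4} = -1 + \frac{1}{4} \cdot 12 = -1 + 3 = 2$)
$\left(u + A{\left(12,S \right)}\right)^{2} = \left(-361 + 2\right)^{2} = \left(-359\right)^{2} = 128881$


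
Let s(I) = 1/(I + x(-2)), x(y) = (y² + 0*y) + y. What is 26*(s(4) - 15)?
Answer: -1157/3 ≈ -385.67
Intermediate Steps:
x(y) = y + y² (x(y) = (y² + 0) + y = y² + y = y + y²)
s(I) = 1/(2 + I) (s(I) = 1/(I - 2*(1 - 2)) = 1/(I - 2*(-1)) = 1/(I + 2) = 1/(2 + I))
26*(s(4) - 15) = 26*(1/(2 + 4) - 15) = 26*(1/6 - 15) = 26*(⅙ - 15) = 26*(-89/6) = -1157/3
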